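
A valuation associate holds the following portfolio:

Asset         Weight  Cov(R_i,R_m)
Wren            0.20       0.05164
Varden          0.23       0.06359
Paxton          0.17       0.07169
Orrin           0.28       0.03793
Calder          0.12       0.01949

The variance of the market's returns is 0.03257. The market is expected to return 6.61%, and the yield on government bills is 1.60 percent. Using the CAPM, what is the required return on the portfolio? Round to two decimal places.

9.31%

β_Wren = 0.05164 / 0.03257 = 1.5855
β_Varden = 0.06359 / 0.03257 = 1.9524
β_Paxton = 0.07169 / 0.03257 = 2.2011
β_Orrin = 0.03793 / 0.03257 = 1.1646
β_Calder = 0.01949 / 0.03257 = 0.5984
β_P = Σ w_i β_i = 0.20×1.5855 + 0.23×1.9524 + 0.17×2.2011 + 0.28×1.1646 + 0.12×0.5984 = 1.5382
MRP = 6.61% − 1.60% = 5.01%
E(R_P) = R_f + β_P × MRP = 1.60% + 1.5382 × 5.01% = 9.31%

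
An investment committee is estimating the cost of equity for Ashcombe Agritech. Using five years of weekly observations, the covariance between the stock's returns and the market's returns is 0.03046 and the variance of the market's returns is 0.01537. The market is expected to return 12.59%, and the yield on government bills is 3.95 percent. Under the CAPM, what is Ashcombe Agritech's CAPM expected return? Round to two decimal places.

21.07%

β = Cov(R_i, R_m) / Var(R_m) = 0.03046 / 0.01537 = 1.9818
MRP = 12.59% − 3.95% = 8.64%
E(R) = R_f + β × MRP = 3.95% + 1.9818 × 8.64% = 21.07%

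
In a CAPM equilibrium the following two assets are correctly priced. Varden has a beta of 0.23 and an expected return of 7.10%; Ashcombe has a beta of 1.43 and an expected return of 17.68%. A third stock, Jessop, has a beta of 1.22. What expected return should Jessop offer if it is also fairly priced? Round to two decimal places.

15.83%

MRP (SML slope) = (17.68% − 7.10%) / (1.43 − 0.23) = 10.58% / 1.20 = 8.8167%
R_f (intercept) = 7.10% − 0.23 × 8.8167% = 5.0722%
E(R_Jessop) = R_f + β × MRP = 5.0722% + 1.22 × 8.8167% = 15.83%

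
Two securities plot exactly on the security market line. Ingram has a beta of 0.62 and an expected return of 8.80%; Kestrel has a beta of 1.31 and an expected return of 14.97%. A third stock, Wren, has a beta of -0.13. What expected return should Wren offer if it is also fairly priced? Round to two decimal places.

2.09%

MRP (SML slope) = (14.97% − 8.80%) / (1.31 − 0.62) = 6.17% / 0.69 = 8.9420%
R_f (intercept) = 8.80% − 0.62 × 8.9420% = 3.2560%
E(R_Wren) = R_f + β × MRP = 3.2560% + -0.13 × 8.9420% = 2.09%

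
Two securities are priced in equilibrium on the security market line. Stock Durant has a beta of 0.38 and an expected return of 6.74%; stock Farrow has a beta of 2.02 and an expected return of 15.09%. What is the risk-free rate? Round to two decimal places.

4.81%

Both satisfy E(R) = R_f + β·MRP, so the slope of the SML is
MRP = (15.09% − 6.74%) / (2.02 − 0.38) = 8.35% / 1.64 = 5.0915%
R_f = E(R_Durant) − β_Durant·MRP = 6.74% − 0.38 × 5.0915% = 4.8052%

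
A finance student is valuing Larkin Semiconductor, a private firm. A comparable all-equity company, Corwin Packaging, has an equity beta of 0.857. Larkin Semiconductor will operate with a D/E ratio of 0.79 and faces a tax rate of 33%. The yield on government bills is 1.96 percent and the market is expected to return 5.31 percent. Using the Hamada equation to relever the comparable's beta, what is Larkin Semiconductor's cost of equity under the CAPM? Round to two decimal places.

6.35%

β_L = β_U × [1 + (1 − t)(D/E)] = 0.857 × [1 + (1 − 0.33) × 0.79]
    = 0.857 × [1 + 0.67 × 0.79] = 0.857 × 1.5293 = 1.3106
MRP = 5.31% − 1.96% = 3.35%
E(R) = R_f + β_L × MRP = 1.96% + 1.3106 × 3.35% = 6.35%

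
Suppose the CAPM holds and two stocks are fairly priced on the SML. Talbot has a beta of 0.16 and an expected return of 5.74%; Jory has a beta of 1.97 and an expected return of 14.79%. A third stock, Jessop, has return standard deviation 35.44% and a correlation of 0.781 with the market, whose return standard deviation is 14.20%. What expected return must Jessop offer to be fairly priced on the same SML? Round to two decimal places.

14.69%

MRP = (14.79% − 5.74%) / (1.97 − 0.16) = 5.0000%
R_f = 5.74% − 0.16 × 5.0000% = 4.9400%
β_Jessop = ρ·σ_i/σ_m = 0.781 × 35.44 / 14.20 = 1.9492
E(R_Jessop) = R_f + β × MRP = 4.9400% + 1.9492 × 5.0000% = 14.69%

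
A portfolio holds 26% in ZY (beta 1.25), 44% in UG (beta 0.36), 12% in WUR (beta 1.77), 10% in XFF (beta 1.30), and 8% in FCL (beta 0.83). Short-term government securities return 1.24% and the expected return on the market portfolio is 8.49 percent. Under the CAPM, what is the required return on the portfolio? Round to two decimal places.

β_P = Σ w_i β_i = 0.26×1.25 + 0.44×0.36 + 0.12×1.77 + 0.10×1.30 + 0.08×0.83 = 0.8922
MRP = 8.49% − 1.24% = 7.25%
E(R_P) = R_f + β_P × MRP = 1.24% + 0.8922 × 7.25% = 7.71%

7.71%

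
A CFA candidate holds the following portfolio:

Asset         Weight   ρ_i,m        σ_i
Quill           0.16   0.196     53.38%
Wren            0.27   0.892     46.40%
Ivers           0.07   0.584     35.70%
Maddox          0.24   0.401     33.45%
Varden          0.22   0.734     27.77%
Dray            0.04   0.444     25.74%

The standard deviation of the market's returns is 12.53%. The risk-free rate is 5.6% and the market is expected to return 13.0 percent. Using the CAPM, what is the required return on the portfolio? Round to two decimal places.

β_Quill = 0.196 × 53.38% / 12.53% = 0.8350
β_Wren = 0.892 × 46.40% / 12.53% = 3.3032
β_Ivers = 0.584 × 35.70% / 12.53% = 1.6639
β_Maddox = 0.401 × 33.45% / 12.53% = 1.0705
β_Varden = 0.734 × 27.77% / 12.53% = 1.6268
β_Dray = 0.444 × 25.74% / 12.53% = 0.9121
β_P = Σ w_i β_i = 0.16×0.8350 + 0.27×3.3032 + 0.07×1.6639 + 0.24×1.0705 + 0.22×1.6268 + 0.04×0.9121 = 1.7932
MRP = 13.0% − 5.6% = 7.40%
E(R_P) = R_f + β_P × MRP = 5.6% + 1.7932 × 7.4% = 18.87%

18.87%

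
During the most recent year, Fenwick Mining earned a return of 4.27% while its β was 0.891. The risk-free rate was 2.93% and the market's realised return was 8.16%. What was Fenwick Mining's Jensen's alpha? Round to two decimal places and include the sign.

Market excess return = 8.16% − 2.93% = 5.23%
CAPM benchmark = R_f + β(R_m − R_f) = 2.93% + 0.891 × 5.23% = 7.58993%
α = actual − benchmark = 4.27% − 7.58993% = -3.32%

-3.32%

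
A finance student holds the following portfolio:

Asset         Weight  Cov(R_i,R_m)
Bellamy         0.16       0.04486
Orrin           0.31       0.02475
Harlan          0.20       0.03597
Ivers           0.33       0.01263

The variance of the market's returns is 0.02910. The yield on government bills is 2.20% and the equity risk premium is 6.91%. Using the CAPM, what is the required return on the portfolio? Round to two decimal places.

8.42%

β_Bellamy = 0.04486 / 0.02910 = 1.5416
β_Orrin = 0.02475 / 0.02910 = 0.8505
β_Harlan = 0.03597 / 0.02910 = 1.2361
β_Ivers = 0.01263 / 0.02910 = 0.4340
β_P = Σ w_i β_i = 0.16×1.5416 + 0.31×0.8505 + 0.20×1.2361 + 0.33×0.4340 = 0.9008
E(R_P) = R_f + β_P × MRP = 2.20% + 0.9008 × 6.91% = 8.42%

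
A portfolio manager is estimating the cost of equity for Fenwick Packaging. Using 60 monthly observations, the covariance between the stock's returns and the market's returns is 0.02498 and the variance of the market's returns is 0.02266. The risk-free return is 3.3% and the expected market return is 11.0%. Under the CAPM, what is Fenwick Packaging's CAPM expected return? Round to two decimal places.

β = Cov(R_i, R_m) / Var(R_m) = 0.02498 / 0.02266 = 1.1024
MRP = 11.0% − 3.3% = 7.70%
E(R) = R_f + β × MRP = 3.3% + 1.1024 × 7.7% = 11.79%

11.79%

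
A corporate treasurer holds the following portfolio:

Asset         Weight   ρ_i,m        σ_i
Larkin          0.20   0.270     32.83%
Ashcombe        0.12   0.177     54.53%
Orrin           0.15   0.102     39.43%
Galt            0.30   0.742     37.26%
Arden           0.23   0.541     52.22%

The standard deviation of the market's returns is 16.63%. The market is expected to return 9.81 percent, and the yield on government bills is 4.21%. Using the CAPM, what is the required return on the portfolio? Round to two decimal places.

10.38%

β_Larkin = 0.270 × 32.83% / 16.63% = 0.5330
β_Ashcombe = 0.177 × 54.53% / 16.63% = 0.5804
β_Orrin = 0.102 × 39.43% / 16.63% = 0.2418
β_Galt = 0.742 × 37.26% / 16.63% = 1.6625
β_Arden = 0.541 × 52.22% / 16.63% = 1.6988
β_P = Σ w_i β_i = 0.20×0.5330 + 0.12×0.5804 + 0.15×0.2418 + 0.30×1.6625 + 0.23×1.6988 = 1.1020
MRP = 9.81% − 4.21% = 5.60%
E(R_P) = R_f + β_P × MRP = 4.21% + 1.1020 × 5.60% = 10.38%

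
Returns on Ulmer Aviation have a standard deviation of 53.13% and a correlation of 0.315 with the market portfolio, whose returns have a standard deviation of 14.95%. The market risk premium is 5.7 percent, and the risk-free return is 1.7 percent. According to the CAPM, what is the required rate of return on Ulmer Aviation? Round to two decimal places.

8.08%

β = ρ × σ_i / σ_m = 0.315 × 53.13% / 14.95% = 1.1195
E(R) = 1.7% + 1.1195 × 5.7% = 8.08%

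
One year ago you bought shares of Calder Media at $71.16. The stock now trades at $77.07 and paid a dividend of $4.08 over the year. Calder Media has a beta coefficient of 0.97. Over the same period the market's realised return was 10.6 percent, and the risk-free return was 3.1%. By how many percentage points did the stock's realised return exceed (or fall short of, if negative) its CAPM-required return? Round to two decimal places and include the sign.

Realised HPR = (P1 + D1 − P0) / P0 = (77.07 + 4.08 − 71.16) / 71.16 = 9.99 / 71.16 = 14.0388%
MRP = 10.6% − 3.1% = 7.50%
CAPM required = R_f + β·MRP = 3.1% + 0.97 × 7.5% = 10.3750%
α = realised − required = 14.0388% − 10.3750% = +3.66%

+3.66%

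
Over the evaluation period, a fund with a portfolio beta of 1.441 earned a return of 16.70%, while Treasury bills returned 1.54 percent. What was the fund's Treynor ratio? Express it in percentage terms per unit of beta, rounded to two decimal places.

Treynor = (R_P − R_f) / β_P = (16.70% − 1.54%) / 1.4410 = 15.16% / 1.4410 = 10.52%

10.52%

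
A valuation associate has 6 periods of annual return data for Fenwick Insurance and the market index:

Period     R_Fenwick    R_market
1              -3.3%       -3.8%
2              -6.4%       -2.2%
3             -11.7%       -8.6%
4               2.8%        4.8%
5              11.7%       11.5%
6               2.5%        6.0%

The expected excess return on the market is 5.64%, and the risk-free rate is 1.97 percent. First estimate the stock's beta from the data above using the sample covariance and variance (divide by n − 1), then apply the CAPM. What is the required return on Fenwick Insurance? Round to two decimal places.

Mean R_i = (-3.3 − 6.4 − 11.7 + 2.8 + 11.7 + 2.5) / 6 = -0.7333%
Mean R_m = (-3.8 − 2.2 − 8.6 + 4.8 + 11.5 + 6.0) / 6 = 1.2833%
Σ(R_i − R̄_i)(R_m − R̄_m) = 295.8767  ⇒  Cov = 295.8767 / 5 = 59.1753
Σ(R_m − R̄_m)² = 274.6483  ⇒  Var(R_m) = 274.6483 / 5 = 54.9297
β = Cov / Var(R_m) = 59.1753 / 54.9297 = 1.0773
E(R) = R_f + β × MRP = 1.97% + 1.0773 × 5.64% = 8.05%

8.05%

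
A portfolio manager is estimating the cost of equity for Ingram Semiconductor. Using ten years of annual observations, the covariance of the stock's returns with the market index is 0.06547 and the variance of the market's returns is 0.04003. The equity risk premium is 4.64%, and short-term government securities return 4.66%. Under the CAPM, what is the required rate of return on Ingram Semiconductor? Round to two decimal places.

β = Cov(R_i, R_m) / Var(R_m) = 0.06547 / 0.04003 = 1.6355
E(R) = R_f + β × MRP = 4.66% + 1.6355 × 4.64% = 12.25%

12.25%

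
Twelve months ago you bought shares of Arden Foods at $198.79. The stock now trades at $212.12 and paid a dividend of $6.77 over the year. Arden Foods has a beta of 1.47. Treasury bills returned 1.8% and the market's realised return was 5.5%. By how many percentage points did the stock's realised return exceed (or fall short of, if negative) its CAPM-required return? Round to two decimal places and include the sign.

Realised HPR = (P1 + D1 − P0) / P0 = (212.12 + 6.77 − 198.79) / 198.79 = 20.10 / 198.79 = 10.1112%
MRP = 5.5% − 1.8% = 3.70%
CAPM required = R_f + β·MRP = 1.8% + 1.47 × 3.7% = 7.2390%
α = realised − required = 10.1112% − 7.2390% = +2.87%

+2.87%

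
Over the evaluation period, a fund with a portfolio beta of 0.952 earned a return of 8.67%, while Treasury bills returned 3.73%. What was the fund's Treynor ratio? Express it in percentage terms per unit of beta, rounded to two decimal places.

Treynor = (R_P − R_f) / β_P = (8.67% − 3.73%) / 0.9520 = 4.94% / 0.9520 = 5.19%

5.19%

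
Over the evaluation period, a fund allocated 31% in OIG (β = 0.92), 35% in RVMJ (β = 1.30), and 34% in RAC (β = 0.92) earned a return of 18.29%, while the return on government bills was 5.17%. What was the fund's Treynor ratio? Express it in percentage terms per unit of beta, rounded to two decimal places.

β_P = 0.31×0.92 + 0.35×1.30 + 0.34×0.92 = 1.0530
Treynor = (R_P − R_f) / β_P = (18.29% − 5.17%) / 1.0530 = 13.12% / 1.0530 = 12.46%

12.46%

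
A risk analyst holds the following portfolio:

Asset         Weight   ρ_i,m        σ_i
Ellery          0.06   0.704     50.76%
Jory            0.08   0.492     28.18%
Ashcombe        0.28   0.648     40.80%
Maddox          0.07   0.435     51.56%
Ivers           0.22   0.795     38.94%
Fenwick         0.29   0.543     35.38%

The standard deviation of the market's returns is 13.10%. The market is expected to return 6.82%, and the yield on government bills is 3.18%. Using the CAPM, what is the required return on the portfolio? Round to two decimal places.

β_Ellery = 0.704 × 50.76% / 13.10% = 2.7279
β_Jory = 0.492 × 28.18% / 13.10% = 1.0584
β_Ashcombe = 0.648 × 40.80% / 13.10% = 2.0182
β_Maddox = 0.435 × 51.56% / 13.10% = 1.7121
β_Ivers = 0.795 × 38.94% / 13.10% = 2.3632
β_Fenwick = 0.543 × 35.38% / 13.10% = 1.4665
β_P = Σ w_i β_i = 0.06×2.7279 + 0.08×1.0584 + 0.28×2.0182 + 0.07×1.7121 + 0.22×2.3632 + 0.29×1.4665 = 1.8785
MRP = 6.82% − 3.18% = 3.64%
E(R_P) = R_f + β_P × MRP = 3.18% + 1.8785 × 3.64% = 10.02%

10.02%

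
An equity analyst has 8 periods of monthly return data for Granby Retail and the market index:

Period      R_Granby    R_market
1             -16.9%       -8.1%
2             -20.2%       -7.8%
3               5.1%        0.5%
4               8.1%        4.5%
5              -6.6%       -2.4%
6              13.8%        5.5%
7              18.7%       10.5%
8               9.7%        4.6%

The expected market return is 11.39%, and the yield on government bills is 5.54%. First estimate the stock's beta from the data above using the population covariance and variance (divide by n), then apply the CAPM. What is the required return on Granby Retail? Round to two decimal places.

Mean R_i = (-16.9 − 20.2 + 5.1 + 8.1 − 6.6 + 13.8 + 18.7 + 9.7) / 8 = 1.4625%
Mean R_m = (-8.1 − 7.8 + 0.5 + 4.5 − 2.4 + 5.5 + 10.5 + 4.6) / 8 = 0.9125%
Σ(R_i − R̄_i)(R_m − R̄_m) = 655.4838  ⇒  Cov = 655.4838 / 8 = 81.9355
Σ(R_m − R̄_m)² = 307.7088  ⇒  Var(R_m) = 307.7088 / 8 = 38.4636
β = Cov / Var(R_m) = 81.9355 / 38.4636 = 2.1302
MRP = 11.39% − 5.54% = 5.85%
E(R) = R_f + β × MRP = 5.54% + 2.1302 × 5.85% = 18.00%

18.00%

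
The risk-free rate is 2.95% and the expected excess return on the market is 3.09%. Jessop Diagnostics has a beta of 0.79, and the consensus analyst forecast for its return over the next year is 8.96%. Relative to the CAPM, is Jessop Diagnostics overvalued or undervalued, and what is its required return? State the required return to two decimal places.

Undervalued; required return 5.39%

Required return = R_f + β·MRP = 2.95% + 0.79 × 3.09% = 5.39%
Forecast 8.96% > required 5.39% → the stock plots above the SML → undervalued.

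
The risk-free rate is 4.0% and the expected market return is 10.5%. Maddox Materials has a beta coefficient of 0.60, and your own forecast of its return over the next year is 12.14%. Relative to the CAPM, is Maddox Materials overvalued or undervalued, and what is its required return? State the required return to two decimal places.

Undervalued; required return 7.90%

MRP = 10.5% − 4.0% = 6.50%
Required return = R_f + β·MRP = 4.0% + 0.60 × 6.5% = 7.90%
Forecast 12.14% > required 7.90% → the stock plots above the SML → undervalued.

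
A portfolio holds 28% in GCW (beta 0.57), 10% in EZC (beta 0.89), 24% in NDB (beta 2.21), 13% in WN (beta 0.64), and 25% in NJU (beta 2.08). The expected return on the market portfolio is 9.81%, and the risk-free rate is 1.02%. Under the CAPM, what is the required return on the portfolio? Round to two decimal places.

13.17%

β_P = Σ w_i β_i = 0.28×0.57 + 0.10×0.89 + 0.24×2.21 + 0.13×0.64 + 0.25×2.08 = 1.3822
MRP = 9.81% − 1.02% = 8.79%
E(R_P) = R_f + β_P × MRP = 1.02% + 1.3822 × 8.79% = 13.17%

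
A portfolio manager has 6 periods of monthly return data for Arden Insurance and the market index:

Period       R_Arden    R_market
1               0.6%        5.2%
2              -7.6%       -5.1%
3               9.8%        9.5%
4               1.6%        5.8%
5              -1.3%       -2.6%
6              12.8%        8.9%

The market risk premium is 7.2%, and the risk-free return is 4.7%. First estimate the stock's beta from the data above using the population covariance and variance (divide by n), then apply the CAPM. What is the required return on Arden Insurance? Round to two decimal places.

Mean R_i = (0.6 − 7.6 + 9.8 + 1.6 − 1.3 + 12.8) / 6 = 2.6500%
Mean R_m = (5.2 − 5.1 + 9.5 + 5.8 − 2.6 + 8.9) / 6 = 3.6167%
Σ(R_i − R̄_i)(R_m − R̄_m) = 204.0550  ⇒  Cov = 204.0550 / 6 = 34.0092
Σ(R_m − R̄_m)² = 184.4283  ⇒  Var(R_m) = 184.4283 / 6 = 30.7381
β = Cov / Var(R_m) = 34.0092 / 30.7381 = 1.1064
E(R) = R_f + β × MRP = 4.7% + 1.1064 × 7.2% = 12.67%

12.67%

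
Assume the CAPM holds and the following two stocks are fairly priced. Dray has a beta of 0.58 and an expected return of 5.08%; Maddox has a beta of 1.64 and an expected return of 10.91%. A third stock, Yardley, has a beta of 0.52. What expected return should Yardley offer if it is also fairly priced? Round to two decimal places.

MRP (SML slope) = (10.91% − 5.08%) / (1.64 − 0.58) = 5.83% / 1.06 = 5.5000%
R_f (intercept) = 5.08% − 0.58 × 5.5000% = 1.8900%
E(R_Yardley) = R_f + β × MRP = 1.8900% + 0.52 × 5.5000% = 4.75%

4.75%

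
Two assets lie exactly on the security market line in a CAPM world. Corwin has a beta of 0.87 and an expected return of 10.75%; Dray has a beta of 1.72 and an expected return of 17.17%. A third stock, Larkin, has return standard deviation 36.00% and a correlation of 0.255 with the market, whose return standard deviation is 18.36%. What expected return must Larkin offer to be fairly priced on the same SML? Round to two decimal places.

MRP = (17.17% − 10.75%) / (1.72 − 0.87) = 7.5529%
R_f = 10.75% − 0.87 × 7.5529% = 4.1790%
β_Larkin = ρ·σ_i/σ_m = 0.255 × 36.00 / 18.36 = 0.5000
E(R_Larkin) = R_f + β × MRP = 4.1790% + 0.5000 × 7.5529% = 7.96%

7.96%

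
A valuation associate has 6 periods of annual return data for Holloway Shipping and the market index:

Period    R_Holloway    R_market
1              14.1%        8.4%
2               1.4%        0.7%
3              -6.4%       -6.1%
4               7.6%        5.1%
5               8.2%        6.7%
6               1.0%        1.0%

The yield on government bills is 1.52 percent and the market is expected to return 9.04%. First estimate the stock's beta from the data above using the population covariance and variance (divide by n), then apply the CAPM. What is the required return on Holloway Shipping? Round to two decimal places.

Mean R_i = (14.1 + 1.4 − 6.4 + 7.6 + 8.2 + 1.0) / 6 = 4.3167%
Mean R_m = (8.4 + 0.7 − 6.1 + 5.1 + 6.7 + 1.0) / 6 = 2.6333%
Σ(R_i − R̄_i)(R_m − R̄_m) = 184.9567  ⇒  Cov = 184.9567 / 6 = 30.8261
Σ(R_m − R̄_m)² = 138.5533  ⇒  Var(R_m) = 138.5533 / 6 = 23.0922
β = Cov / Var(R_m) = 30.8261 / 23.0922 = 1.3349
MRP = 9.04% − 1.52% = 7.52%
E(R) = R_f + β × MRP = 1.52% + 1.3349 × 7.52% = 11.56%

11.56%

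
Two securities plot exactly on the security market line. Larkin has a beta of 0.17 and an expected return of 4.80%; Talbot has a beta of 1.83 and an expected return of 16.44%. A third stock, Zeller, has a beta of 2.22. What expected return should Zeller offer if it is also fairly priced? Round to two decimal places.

MRP (SML slope) = (16.44% − 4.80%) / (1.83 − 0.17) = 11.64% / 1.66 = 7.0120%
R_f (intercept) = 4.80% − 0.17 × 7.0120% = 3.6080%
E(R_Zeller) = R_f + β × MRP = 3.6080% + 2.22 × 7.0120% = 19.17%

19.17%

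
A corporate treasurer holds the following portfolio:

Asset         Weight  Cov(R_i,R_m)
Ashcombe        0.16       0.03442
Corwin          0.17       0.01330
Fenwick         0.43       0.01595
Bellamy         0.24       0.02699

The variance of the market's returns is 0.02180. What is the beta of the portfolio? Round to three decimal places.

β_Ashcombe = 0.03442 / 0.02180 = 1.5789
β_Corwin = 0.01330 / 0.02180 = 0.6101
β_Fenwick = 0.01595 / 0.02180 = 0.7317
β_Bellamy = 0.02699 / 0.02180 = 1.2381
β_P = Σ w_i β_i = 0.16×1.5789 + 0.17×0.6101 + 0.43×0.7317 + 0.24×1.2381 = 0.9681

0.968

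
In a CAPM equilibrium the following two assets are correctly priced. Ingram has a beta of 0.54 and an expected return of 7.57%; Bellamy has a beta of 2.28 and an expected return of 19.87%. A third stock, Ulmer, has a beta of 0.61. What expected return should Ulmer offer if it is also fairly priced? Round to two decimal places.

8.06%

MRP (SML slope) = (19.87% − 7.57%) / (2.28 − 0.54) = 12.30% / 1.74 = 7.0690%
R_f (intercept) = 7.57% − 0.54 × 7.0690% = 3.7527%
E(R_Ulmer) = R_f + β × MRP = 3.7527% + 0.61 × 7.0690% = 8.06%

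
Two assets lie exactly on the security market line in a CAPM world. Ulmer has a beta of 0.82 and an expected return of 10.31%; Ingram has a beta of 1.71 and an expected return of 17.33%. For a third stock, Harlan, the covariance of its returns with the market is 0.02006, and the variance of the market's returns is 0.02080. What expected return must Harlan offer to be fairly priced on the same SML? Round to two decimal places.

11.45%

MRP = (17.33% − 10.31%) / (1.71 − 0.82) = 7.8876%
R_f = 10.31% − 0.82 × 7.8876% = 3.8422%
β_Harlan = Cov / Var(R_m) = 0.02006 / 0.02080 = 0.9644
E(R_Harlan) = R_f + β × MRP = 3.8422% + 0.9644 × 7.8876% = 11.45%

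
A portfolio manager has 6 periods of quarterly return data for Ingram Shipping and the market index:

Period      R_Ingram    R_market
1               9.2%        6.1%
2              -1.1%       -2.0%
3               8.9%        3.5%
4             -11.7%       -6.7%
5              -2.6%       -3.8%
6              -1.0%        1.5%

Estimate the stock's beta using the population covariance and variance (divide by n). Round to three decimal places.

Mean R_i = (9.2 − 1.1 + 8.9 − 11.7 − 2.6 − 1.0) / 6 = 0.2833%
Mean R_m = (6.1 − 2.0 + 3.5 − 6.7 − 3.8 + 1.5) / 6 = -0.2333%
Σ(R_i − R̄_i)(R_m − R̄_m) = 176.6367  ⇒  Cov = 176.6367 / 6 = 29.4395
Σ(R_m − R̄_m)² = 114.7133  ⇒  Var(R_m) = 114.7133 / 6 = 19.1189
β = Cov / Var(R_m) = 29.4395 / 19.1189 = 1.5398

1.540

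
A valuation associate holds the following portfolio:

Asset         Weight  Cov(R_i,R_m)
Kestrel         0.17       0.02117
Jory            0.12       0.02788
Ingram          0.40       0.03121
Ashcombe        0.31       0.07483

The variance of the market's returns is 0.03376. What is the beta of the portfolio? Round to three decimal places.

β_Kestrel = 0.02117 / 0.03376 = 0.6271
β_Jory = 0.02788 / 0.03376 = 0.8258
β_Ingram = 0.03121 / 0.03376 = 0.9245
β_Ashcombe = 0.07483 / 0.03376 = 2.2165
β_P = Σ w_i β_i = 0.17×0.6271 + 0.12×0.8258 + 0.40×0.9245 + 0.31×2.2165 = 1.2626

1.263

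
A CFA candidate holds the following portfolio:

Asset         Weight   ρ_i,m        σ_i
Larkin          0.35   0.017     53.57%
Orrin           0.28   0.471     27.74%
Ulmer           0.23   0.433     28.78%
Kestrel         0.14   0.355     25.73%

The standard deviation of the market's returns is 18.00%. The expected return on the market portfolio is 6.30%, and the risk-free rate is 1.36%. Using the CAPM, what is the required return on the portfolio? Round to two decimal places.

3.59%

β_Larkin = 0.017 × 53.57% / 18.00% = 0.0506
β_Orrin = 0.471 × 27.74% / 18.00% = 0.7259
β_Ulmer = 0.433 × 28.78% / 18.00% = 0.6923
β_Kestrel = 0.355 × 25.73% / 18.00% = 0.5075
β_P = Σ w_i β_i = 0.35×0.0506 + 0.28×0.7259 + 0.23×0.6923 + 0.14×0.5075 = 0.4512
MRP = 6.30% − 1.36% = 4.94%
E(R_P) = R_f + β_P × MRP = 1.36% + 0.4512 × 4.94% = 3.59%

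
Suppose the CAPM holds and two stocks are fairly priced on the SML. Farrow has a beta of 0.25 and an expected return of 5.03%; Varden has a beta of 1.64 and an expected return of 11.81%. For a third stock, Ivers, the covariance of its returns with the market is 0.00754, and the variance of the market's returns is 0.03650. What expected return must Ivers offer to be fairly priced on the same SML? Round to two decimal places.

MRP = (11.81% − 5.03%) / (1.64 − 0.25) = 4.8777%
R_f = 5.03% − 0.25 × 4.8777% = 3.8106%
β_Ivers = Cov / Var(R_m) = 0.00754 / 0.03650 = 0.2066
E(R_Ivers) = R_f + β × MRP = 3.8106% + 0.2066 × 4.8777% = 4.82%

4.82%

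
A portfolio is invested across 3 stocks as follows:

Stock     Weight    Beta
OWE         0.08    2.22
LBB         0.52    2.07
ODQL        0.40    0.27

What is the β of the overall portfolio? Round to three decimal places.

1.362

β_P = Σ w_i β_i = 0.08×2.22 + 0.52×2.07 + 0.40×0.27 = 1.3620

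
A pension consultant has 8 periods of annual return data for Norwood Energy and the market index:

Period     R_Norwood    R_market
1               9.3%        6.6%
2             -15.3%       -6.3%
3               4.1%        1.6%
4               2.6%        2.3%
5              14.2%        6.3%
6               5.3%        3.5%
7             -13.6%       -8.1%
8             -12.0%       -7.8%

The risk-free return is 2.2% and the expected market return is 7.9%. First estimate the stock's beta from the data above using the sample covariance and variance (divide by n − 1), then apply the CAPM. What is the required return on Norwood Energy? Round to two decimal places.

Mean R_i = (9.3 − 15.3 + 4.1 + 2.6 + 14.2 + 5.3 − 13.6 − 12.0) / 8 = -0.6750%
Mean R_m = (6.6 − 6.3 + 1.6 + 2.3 + 6.3 + 3.5 − 8.1 − 7.8) / 8 = -0.2375%
Σ(R_i − R̄_i)(R_m − R̄_m) = 480.7975  ⇒  Cov = 480.7975 / 7 = 68.6854
Σ(R_m − R̄_m)² = 269.0388  ⇒  Var(R_m) = 269.0388 / 7 = 38.4341
β = Cov / Var(R_m) = 68.6854 / 38.4341 = 1.7871
MRP = 7.9% − 2.2% = 5.70%
E(R) = R_f + β × MRP = 2.2% + 1.7871 × 5.7% = 12.39%

12.39%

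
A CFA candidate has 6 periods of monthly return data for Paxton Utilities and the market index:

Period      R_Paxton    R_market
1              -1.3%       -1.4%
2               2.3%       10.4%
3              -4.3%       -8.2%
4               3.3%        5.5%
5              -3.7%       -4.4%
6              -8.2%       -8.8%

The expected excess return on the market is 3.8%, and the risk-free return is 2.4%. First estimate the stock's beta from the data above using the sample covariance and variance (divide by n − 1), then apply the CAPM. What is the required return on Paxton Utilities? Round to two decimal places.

4.37%

Mean R_i = (-1.3 + 2.3 − 4.3 + 3.3 − 3.7 − 8.2) / 6 = -1.9833%
Mean R_m = (-1.4 + 10.4 − 8.2 + 5.5 − 4.4 − 8.8) / 6 = -1.1500%
Σ(R_i − R̄_i)(R_m − R̄_m) = 153.9050  ⇒  Cov = 153.9050 / 5 = 30.7810
Σ(R_m − R̄_m)² = 296.4750  ⇒  Var(R_m) = 296.4750 / 5 = 59.2950
β = Cov / Var(R_m) = 30.7810 / 59.2950 = 0.5191
E(R) = R_f + β × MRP = 2.4% + 0.5191 × 3.8% = 4.37%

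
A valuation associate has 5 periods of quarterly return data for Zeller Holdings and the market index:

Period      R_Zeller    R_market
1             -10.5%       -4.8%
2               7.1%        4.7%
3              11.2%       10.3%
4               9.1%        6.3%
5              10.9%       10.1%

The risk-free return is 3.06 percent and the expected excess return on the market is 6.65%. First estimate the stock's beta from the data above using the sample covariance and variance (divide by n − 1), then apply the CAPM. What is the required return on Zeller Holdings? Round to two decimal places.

12.66%

Mean R_i = (-10.5 + 7.1 + 11.2 + 9.1 + 10.9) / 5 = 5.5600%
Mean R_m = (-4.8 + 4.7 + 10.3 + 6.3 + 10.1) / 5 = 5.3200%
Σ(R_i − R̄_i)(R_m − R̄_m) = 218.6540  ⇒  Cov = 218.6540 / 4 = 54.6635
Σ(R_m − R̄_m)² = 151.4080  ⇒  Var(R_m) = 151.4080 / 4 = 37.8520
β = Cov / Var(R_m) = 54.6635 / 37.8520 = 1.4441
E(R) = R_f + β × MRP = 3.06% + 1.4441 × 6.65% = 12.66%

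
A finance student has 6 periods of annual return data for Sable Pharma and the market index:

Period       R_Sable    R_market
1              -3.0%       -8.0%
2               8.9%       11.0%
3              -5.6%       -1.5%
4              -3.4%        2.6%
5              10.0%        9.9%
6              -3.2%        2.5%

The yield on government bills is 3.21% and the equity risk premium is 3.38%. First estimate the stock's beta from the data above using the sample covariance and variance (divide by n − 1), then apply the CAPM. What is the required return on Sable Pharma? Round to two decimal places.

5.91%

Mean R_i = (-3.0 + 8.9 − 5.6 − 3.4 + 10.0 − 3.2) / 6 = 0.6167%
Mean R_m = (-8.0 + 11.0 − 1.5 + 2.6 + 9.9 + 2.5) / 6 = 2.7500%
Σ(R_i − R̄_i)(R_m − R̄_m) = 202.2850  ⇒  Cov = 202.2850 / 5 = 40.4570
Σ(R_m − R̄_m)² = 252.8950  ⇒  Var(R_m) = 252.8950 / 5 = 50.5790
β = Cov / Var(R_m) = 40.4570 / 50.5790 = 0.7999
E(R) = R_f + β × MRP = 3.21% + 0.7999 × 3.38% = 5.91%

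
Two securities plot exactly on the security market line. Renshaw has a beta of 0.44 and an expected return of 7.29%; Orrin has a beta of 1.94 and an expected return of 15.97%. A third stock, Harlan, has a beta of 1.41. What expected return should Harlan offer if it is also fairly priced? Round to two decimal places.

MRP (SML slope) = (15.97% − 7.29%) / (1.94 − 0.44) = 8.68% / 1.50 = 5.7867%
R_f (intercept) = 7.29% − 0.44 × 5.7867% = 4.7439%
E(R_Harlan) = R_f + β × MRP = 4.7439% + 1.41 × 5.7867% = 12.90%

12.90%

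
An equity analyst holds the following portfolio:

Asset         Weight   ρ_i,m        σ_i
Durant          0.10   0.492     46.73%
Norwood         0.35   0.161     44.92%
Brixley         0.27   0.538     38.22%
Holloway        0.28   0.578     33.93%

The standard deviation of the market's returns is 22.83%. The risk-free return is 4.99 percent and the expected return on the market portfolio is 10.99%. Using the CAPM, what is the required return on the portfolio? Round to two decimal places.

β_Durant = 0.492 × 46.73% / 22.83% = 1.0071
β_Norwood = 0.161 × 44.92% / 22.83% = 0.3168
β_Brixley = 0.538 × 38.22% / 22.83% = 0.9007
β_Holloway = 0.578 × 33.93% / 22.83% = 0.8590
β_P = Σ w_i β_i = 0.10×1.0071 + 0.35×0.3168 + 0.27×0.9007 + 0.28×0.8590 = 0.6953
MRP = 10.99% − 4.99% = 6.00%
E(R_P) = R_f + β_P × MRP = 4.99% + 0.6953 × 6.00% = 9.16%

9.16%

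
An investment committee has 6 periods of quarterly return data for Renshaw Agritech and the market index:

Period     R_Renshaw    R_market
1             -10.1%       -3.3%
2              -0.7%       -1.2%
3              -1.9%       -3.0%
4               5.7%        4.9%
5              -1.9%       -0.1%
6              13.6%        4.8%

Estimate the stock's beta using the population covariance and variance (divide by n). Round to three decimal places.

1.946

Mean R_i = (-10.1 − 0.7 − 1.9 + 5.7 − 1.9 + 13.6) / 6 = 0.7833%
Mean R_m = (-3.3 − 1.2 − 3.0 + 4.9 − 0.1 + 4.8) / 6 = 0.3500%
Σ(R_i − R̄_i)(R_m − R̄_m) = 131.6250  ⇒  Cov = 131.6250 / 6 = 21.9375
Σ(R_m − R̄_m)² = 67.6550  ⇒  Var(R_m) = 67.6550 / 6 = 11.2758
β = Cov / Var(R_m) = 21.9375 / 11.2758 = 1.9455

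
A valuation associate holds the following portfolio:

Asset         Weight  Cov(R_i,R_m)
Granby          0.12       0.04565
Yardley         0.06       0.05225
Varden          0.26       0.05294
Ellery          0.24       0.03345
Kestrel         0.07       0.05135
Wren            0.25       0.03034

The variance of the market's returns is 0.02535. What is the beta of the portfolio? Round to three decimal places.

β_Granby = 0.04565 / 0.02535 = 1.8008
β_Yardley = 0.05225 / 0.02535 = 2.0611
β_Varden = 0.05294 / 0.02535 = 2.0884
β_Ellery = 0.03345 / 0.02535 = 1.3195
β_Kestrel = 0.05135 / 0.02535 = 2.0256
β_Wren = 0.03034 / 0.02535 = 1.1968
β_P = Σ w_i β_i = 0.12×1.8008 + 0.06×2.0611 + 0.26×2.0884 + 0.24×1.3195 + 0.07×2.0256 + 0.25×1.1968 = 1.6404

1.640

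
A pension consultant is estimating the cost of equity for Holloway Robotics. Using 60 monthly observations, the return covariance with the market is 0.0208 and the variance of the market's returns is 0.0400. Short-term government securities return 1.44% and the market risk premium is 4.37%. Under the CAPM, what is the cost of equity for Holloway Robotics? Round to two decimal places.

3.71%

β = Cov(R_i, R_m) / Var(R_m) = 0.0208 / 0.0400 = 0.5200
E(R) = R_f + β × MRP = 1.44% + 0.5200 × 4.37% = 3.71%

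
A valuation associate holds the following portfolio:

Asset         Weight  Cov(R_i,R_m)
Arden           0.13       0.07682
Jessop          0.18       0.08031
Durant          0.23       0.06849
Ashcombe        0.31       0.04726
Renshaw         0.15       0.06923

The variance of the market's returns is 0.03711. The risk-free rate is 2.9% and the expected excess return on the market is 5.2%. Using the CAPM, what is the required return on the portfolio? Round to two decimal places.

12.04%

β_Arden = 0.07682 / 0.03711 = 2.0701
β_Jessop = 0.08031 / 0.03711 = 2.1641
β_Durant = 0.06849 / 0.03711 = 1.8456
β_Ashcombe = 0.04726 / 0.03711 = 1.2735
β_Renshaw = 0.06923 / 0.03711 = 1.8655
β_P = Σ w_i β_i = 0.13×2.0701 + 0.18×2.1641 + 0.23×1.8456 + 0.31×1.2735 + 0.15×1.8655 = 1.7577
E(R_P) = R_f + β_P × MRP = 2.9% + 1.7577 × 5.2% = 12.04%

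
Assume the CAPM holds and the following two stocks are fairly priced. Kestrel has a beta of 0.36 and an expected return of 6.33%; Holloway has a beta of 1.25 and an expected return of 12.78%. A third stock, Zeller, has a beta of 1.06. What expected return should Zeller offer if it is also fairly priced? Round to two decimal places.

11.40%

MRP (SML slope) = (12.78% − 6.33%) / (1.25 − 0.36) = 6.45% / 0.89 = 7.2472%
R_f (intercept) = 6.33% − 0.36 × 7.2472% = 3.7210%
E(R_Zeller) = R_f + β × MRP = 3.7210% + 1.06 × 7.2472% = 11.40%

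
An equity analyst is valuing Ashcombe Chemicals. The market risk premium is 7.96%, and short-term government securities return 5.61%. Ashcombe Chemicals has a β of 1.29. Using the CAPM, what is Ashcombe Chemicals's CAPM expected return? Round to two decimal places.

E(R) = R_f + β × MRP = 5.61% + 1.29 × 7.96% = 15.88%

15.88%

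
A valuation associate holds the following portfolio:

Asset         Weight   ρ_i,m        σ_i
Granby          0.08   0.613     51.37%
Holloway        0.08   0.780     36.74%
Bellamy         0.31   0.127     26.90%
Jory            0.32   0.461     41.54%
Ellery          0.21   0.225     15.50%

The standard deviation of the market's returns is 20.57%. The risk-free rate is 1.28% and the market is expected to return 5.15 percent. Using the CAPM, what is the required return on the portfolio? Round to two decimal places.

3.68%

β_Granby = 0.613 × 51.37% / 20.57% = 1.5309
β_Holloway = 0.780 × 36.74% / 20.57% = 1.3932
β_Bellamy = 0.127 × 26.90% / 20.57% = 0.1661
β_Jory = 0.461 × 41.54% / 20.57% = 0.9310
β_Ellery = 0.225 × 15.50% / 20.57% = 0.1695
β_P = Σ w_i β_i = 0.08×1.5309 + 0.08×1.3932 + 0.31×0.1661 + 0.32×0.9310 + 0.21×0.1695 = 0.6189
MRP = 5.15% − 1.28% = 3.87%
E(R_P) = R_f + β_P × MRP = 1.28% + 0.6189 × 3.87% = 3.68%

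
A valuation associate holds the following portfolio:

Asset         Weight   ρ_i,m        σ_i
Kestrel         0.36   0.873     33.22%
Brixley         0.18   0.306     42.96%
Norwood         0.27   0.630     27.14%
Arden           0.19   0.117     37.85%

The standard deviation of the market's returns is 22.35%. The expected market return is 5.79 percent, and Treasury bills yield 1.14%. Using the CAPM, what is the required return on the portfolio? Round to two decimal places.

β_Kestrel = 0.873 × 33.22% / 22.35% = 1.2976
β_Brixley = 0.306 × 42.96% / 22.35% = 0.5882
β_Norwood = 0.630 × 27.14% / 22.35% = 0.7650
β_Arden = 0.117 × 37.85% / 22.35% = 0.1981
β_P = Σ w_i β_i = 0.36×1.2976 + 0.18×0.5882 + 0.27×0.7650 + 0.19×0.1981 = 0.8172
MRP = 5.79% − 1.14% = 4.65%
E(R_P) = R_f + β_P × MRP = 1.14% + 0.8172 × 4.65% = 4.94%

4.94%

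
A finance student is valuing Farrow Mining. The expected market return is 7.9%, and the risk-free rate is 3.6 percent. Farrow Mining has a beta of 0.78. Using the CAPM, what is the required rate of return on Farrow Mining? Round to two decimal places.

6.95%

Market risk premium = E(R_m) − R_f = 7.9% − 3.6% = 4.30%
E(R) = R_f + β × MRP = 3.6% + 0.78 × 4.3% = 6.95%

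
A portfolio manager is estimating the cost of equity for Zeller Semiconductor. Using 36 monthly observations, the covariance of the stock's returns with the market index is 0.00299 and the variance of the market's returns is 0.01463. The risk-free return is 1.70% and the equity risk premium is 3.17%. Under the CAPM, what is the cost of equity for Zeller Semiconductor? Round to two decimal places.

2.35%

β = Cov(R_i, R_m) / Var(R_m) = 0.00299 / 0.01463 = 0.2044
E(R) = R_f + β × MRP = 1.70% + 0.2044 × 3.17% = 2.35%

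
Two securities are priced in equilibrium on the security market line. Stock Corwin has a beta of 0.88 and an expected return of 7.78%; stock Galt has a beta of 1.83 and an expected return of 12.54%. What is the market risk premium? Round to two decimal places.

Both satisfy E(R) = R_f + β·MRP, so the slope of the SML is
MRP = (12.54% − 7.78%) / (1.83 − 0.88) = 4.76% / 0.95 = 5.0105%

5.01%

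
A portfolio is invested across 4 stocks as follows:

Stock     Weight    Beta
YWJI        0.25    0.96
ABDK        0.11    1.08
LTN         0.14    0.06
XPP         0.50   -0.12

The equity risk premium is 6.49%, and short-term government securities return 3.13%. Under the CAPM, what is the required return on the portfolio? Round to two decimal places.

5.12%

β_P = Σ w_i β_i = 0.25×0.96 + 0.11×1.08 + 0.14×0.06 + 0.50×-0.12 = 0.3072
E(R_P) = R_f + β_P × MRP = 3.13% + 0.3072 × 6.49% = 5.12%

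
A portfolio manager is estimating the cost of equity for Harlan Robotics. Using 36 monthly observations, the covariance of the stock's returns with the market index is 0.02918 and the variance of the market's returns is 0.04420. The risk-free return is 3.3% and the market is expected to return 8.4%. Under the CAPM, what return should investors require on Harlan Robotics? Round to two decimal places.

6.67%

β = Cov(R_i, R_m) / Var(R_m) = 0.02918 / 0.04420 = 0.6602
MRP = 8.4% − 3.3% = 5.10%
E(R) = R_f + β × MRP = 3.3% + 0.6602 × 5.1% = 6.67%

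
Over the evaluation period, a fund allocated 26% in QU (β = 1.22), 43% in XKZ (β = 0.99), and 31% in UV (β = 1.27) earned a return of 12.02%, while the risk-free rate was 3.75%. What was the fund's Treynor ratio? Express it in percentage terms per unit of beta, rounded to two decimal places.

7.28%

β_P = 0.26×1.22 + 0.43×0.99 + 0.31×1.27 = 1.1366
Treynor = (R_P − R_f) / β_P = (12.02% − 3.75%) / 1.1366 = 8.27% / 1.1366 = 7.28%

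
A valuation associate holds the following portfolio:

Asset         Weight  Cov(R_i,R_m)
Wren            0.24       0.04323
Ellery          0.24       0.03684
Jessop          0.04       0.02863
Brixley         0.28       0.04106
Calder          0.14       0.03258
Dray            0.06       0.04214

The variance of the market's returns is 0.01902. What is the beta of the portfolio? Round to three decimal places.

β_Wren = 0.04323 / 0.01902 = 2.2729
β_Ellery = 0.03684 / 0.01902 = 1.9369
β_Jessop = 0.02863 / 0.01902 = 1.5053
β_Brixley = 0.04106 / 0.01902 = 2.1588
β_Calder = 0.03258 / 0.01902 = 1.7129
β_Dray = 0.04214 / 0.01902 = 2.2156
β_P = Σ w_i β_i = 0.24×2.2729 + 0.24×1.9369 + 0.04×1.5053 + 0.28×2.1588 + 0.14×1.7129 + 0.06×2.2156 = 2.0478

2.048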